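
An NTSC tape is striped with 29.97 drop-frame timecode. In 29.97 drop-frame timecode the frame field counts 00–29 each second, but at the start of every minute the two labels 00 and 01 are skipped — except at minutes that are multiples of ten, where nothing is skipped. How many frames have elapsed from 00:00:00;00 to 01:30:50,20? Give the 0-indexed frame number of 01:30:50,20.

Complete 10-minute blocks: 9, each 17982 frames → 161838.
Remaining 0 whole minutes in the current block: 0 frames.
Within the current minute: 50 × 30 + 20 = 1520. Total = 161838 + 0 + 1520 = 163358.

163358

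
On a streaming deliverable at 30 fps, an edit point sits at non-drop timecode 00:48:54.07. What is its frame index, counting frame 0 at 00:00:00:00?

Total seconds to the label: (0 × 3600 + 48 × 60 + 54) = 2934.
Frame index = 2934 × 30 + 7 = 88027.

frame 88027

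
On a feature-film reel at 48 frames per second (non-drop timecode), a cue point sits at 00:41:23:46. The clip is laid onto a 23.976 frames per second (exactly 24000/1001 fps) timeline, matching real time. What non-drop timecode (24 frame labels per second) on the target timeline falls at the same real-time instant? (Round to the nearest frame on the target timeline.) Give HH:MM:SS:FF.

00:41:21:11

Source frame index: (0×3600 + 41×60 + 23) × 48 + 46 = 119230.
Real time: 119230 / (48) = 59615/24 s.
Target frame: (59615/24) × (24000/1001) = 59615000/1001 ≈ 59555.445 → 59555.
At 24 labels/s: frame 59555 → 00:41:21:11.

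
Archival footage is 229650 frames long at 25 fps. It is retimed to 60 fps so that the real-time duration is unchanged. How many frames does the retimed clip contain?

551160 frames

Frames at target rate = 229650 × (60) / (25) = 551160.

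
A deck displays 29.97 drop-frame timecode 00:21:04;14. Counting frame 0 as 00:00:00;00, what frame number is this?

37896

Complete 10-minute blocks: 2, each 17982 frames → 35964.
Remaining 1 whole minute in the current block: 1800 + 0 × 1798 = 1800 frames.
Within the current minute: 4 × 30 + 14 − 2 = 132 (labels ;00/;01 skipped at this minute). Total = 35964 + 1800 + 132 = 37896.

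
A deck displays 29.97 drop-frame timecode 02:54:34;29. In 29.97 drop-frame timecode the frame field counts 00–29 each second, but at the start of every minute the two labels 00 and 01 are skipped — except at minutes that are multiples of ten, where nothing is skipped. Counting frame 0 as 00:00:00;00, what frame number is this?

Complete 10-minute blocks: 17, each 17982 frames → 305694.
Remaining 4 whole minutes in the current block: 1800 + 3 × 1798 = 7194 frames.
Within the current minute: 34 × 30 + 29 − 2 = 1047 (labels ;00/;01 skipped at this minute). Total = 305694 + 7194 + 1047 = 313935.

313935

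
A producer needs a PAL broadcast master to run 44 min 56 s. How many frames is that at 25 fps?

67400 frames

44 min 56 s = 2696 s.
Frames = 2696 × 25 = 67400.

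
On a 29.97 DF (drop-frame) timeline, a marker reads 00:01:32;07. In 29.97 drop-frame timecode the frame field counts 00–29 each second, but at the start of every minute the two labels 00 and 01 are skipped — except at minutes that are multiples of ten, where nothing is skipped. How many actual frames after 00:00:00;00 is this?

Complete 10-minute blocks: 0, each 17982 frames → 0.
Remaining 1 whole minute in the current block: 1800 + 0 × 1798 = 1800 frames.
Within the current minute: 32 × 30 + 7 − 2 = 965 (labels ;00/;01 skipped at this minute). Total = 0 + 1800 + 965 = 2765.

2765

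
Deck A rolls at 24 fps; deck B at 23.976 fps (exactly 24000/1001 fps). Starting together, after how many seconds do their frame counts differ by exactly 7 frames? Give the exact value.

7007/24 seconds

The gap grows by |24000/1001 − 24| = 24/1001 frames per second.
Time for a 7-frame gap: 7 ÷ (24/1001) = 7007/24 s.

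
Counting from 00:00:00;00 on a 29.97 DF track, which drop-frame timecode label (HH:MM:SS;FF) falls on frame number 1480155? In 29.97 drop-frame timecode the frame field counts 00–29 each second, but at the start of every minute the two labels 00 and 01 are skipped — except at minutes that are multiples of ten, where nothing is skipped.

Each 10-minute DF block holds 10 × 60 × 30 − 9 × 2 = 17982 frames. 1480155 ÷ 17982 → 82 full blocks, remainder 5631.
Within the partial block the first minute is 1800 frames and each further minute 1798, so 3 further minute boundaries passed. Total skipped labels = 18 × 82 + 2 × 3 = 1482.
Non-drop label index = 1480155 + 1482 = 1481637; at 30 labels/s that is 13:43:07:27, i.e. DF 13:43:07;27.

13:43:07;27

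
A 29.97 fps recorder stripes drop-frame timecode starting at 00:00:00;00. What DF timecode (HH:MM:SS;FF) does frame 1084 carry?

00:00:36;04

Each 10-minute DF block holds 10 × 60 × 30 − 9 × 2 = 17982 frames. 1084 ÷ 17982 → 0 full blocks, remainder 1084.
Within the partial block the first minute is 1800 frames and each further minute 1798, so 0 further minute boundaries passed. Total skipped labels = 18 × 0 + 2 × 0 = 0.
Non-drop label index = 1084 + 0 = 1084; at 30 labels/s that is 00:00:36:04, i.e. DF 00:00:36;04.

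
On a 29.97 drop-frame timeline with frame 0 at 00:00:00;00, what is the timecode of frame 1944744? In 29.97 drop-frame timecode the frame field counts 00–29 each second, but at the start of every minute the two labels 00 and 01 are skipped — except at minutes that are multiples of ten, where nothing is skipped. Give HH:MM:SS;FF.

18:01:29;20

Ten DF minutes hold 17982 frames, so frame 1944744 lies in block 108 (frames 1942056–1960037) with 2688 frames into that block.
The block's first minute is 1800 frames and the rest 1798 each; 2688 frames reaches minute 1, so 108 × 18 + 1 × 2 = 1946 labels have been skipped so far.
Adding those back, label number 1944744 + 1946 = 1946690 at 30 labels/s is 64889 s + 20 f = 18 h 1 min 29 s frame 20, i.e. 18:01:29;20.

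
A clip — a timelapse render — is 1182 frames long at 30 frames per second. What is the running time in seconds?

39.4 seconds

Running time = 1182 / (30) = 39.4 s.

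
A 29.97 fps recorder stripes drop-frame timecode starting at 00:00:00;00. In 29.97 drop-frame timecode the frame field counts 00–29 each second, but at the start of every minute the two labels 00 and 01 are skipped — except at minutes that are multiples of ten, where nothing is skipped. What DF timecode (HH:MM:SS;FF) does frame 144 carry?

Ten DF minutes hold 17982 frames, so frame 144 lies in block 0 (frames 0–17981) with 144 frames into that block.
The block's first minute is 1800 frames and the rest 1798 each; 144 frames reaches minute 0, so 0 × 18 + 0 × 2 = 0 labels have been skipped so far.
Adding those back, label number 144 + 0 = 144 at 30 labels/s is 4 s + 24 f = 0 h 0 min 4 s frame 24, i.e. 00:00:04;24.

00:00:04;24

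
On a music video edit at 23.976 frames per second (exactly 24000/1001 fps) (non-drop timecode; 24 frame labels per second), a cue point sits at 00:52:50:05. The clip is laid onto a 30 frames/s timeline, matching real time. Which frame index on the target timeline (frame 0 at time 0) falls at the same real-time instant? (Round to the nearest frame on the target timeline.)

frame 95201

Source frame index: (0×3600 + 52×60 + 50) × 24 + 5 = 76085.
Real time: 76085 / (24000/1001) = 15232217/4800 s.
Target frame: (15232217/4800) × (30) = 15232217/160 ≈ 95201.356 → 95201.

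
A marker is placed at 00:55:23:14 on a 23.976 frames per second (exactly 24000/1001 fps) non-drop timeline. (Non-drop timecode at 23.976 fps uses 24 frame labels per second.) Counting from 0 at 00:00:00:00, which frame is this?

Total seconds to the label: (0 × 3600 + 55 × 60 + 23) = 3323.
Frame index = 3323 × 24 + 14 = 79766.

frame 79766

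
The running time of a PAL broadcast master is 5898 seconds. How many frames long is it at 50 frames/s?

294900 frames

Frames = 5898 × 50 = 294900.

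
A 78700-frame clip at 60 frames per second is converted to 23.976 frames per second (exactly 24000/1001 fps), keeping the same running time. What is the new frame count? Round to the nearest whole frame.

31449 frames

Frames at target rate = 78700 × (24000/1001) / (60) = 31480000/1001 ≈ 31448.551.
Nearest whole frame: 31449.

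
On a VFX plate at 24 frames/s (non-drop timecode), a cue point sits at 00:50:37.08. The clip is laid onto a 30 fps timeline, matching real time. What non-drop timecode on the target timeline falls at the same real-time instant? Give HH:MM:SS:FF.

00:50:37:10

Source frame index: (0×3600 + 50×60 + 37) × 24 + 8 = 72896.
Real time: 72896 / (24) = 9112/3 s.
Target frame: (9112/3) × (30) = 91120.
At 30 labels/s: frame 91120 → 00:50:37:10.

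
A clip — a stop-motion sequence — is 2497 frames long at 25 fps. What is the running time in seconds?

Running time = 2497 / (25) = 99.88 s.

99.88 seconds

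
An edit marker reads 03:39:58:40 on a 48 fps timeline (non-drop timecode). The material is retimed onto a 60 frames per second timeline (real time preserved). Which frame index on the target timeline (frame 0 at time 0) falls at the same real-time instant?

frame 791930

Source frame index: (3×3600 + 39×60 + 58) × 48 + 40 = 633544.
Real time: 633544 / (48) = 79193/6 s.
Target frame: (79193/6) × (60) = 791930.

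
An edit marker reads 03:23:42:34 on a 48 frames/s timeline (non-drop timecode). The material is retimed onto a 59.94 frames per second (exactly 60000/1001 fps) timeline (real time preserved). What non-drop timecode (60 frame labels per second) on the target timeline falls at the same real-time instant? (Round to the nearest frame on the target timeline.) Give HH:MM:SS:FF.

03:23:30:30

Source frame index: (3×3600 + 23×60 + 42) × 48 + 34 = 586690.
Real time: 586690 / (48) = 293345/24 s.
Target frame: (293345/24) × (60000/1001) = 56412500/77 ≈ 732629.870 → 732630.
At 60 labels/s: frame 732630 → 03:23:30:30.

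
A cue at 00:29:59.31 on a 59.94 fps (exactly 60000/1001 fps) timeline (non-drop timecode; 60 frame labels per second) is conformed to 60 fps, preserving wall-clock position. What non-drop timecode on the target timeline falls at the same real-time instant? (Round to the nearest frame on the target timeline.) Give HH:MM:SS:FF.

00:30:01:19

Source frame index: (0×3600 + 29×60 + 59) × 60 + 31 = 107971.
Real time: 107971 / (60000/1001) = 108078971/60000 s.
Target frame: (108078971/60000) × (60) = 108078971/1000 ≈ 108078.971 → 108079.
At 60 labels/s: frame 108079 → 00:30:01:19.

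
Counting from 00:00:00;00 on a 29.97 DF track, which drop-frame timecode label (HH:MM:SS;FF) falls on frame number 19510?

00:10:50;28

Each 10-minute DF block holds 10 × 60 × 30 − 9 × 2 = 17982 frames. 19510 ÷ 17982 → 1 full block, remainder 1528.
Within the partial block the first minute is 1800 frames and each further minute 1798, so 0 further minute boundaries passed. Total skipped labels = 18 × 1 + 2 × 0 = 18.
Non-drop label index = 19510 + 18 = 19528; at 30 labels/s that is 00:10:50:28, i.e. DF 00:10:50;28.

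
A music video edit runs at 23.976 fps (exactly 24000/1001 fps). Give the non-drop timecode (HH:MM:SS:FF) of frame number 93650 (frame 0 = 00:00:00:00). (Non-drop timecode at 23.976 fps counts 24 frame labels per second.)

93650 ÷ 24 = 3902 full seconds, remainder 2 frames.
3902 s = 1 h 5 min 2 s.
Timecode: 01:05:02:02.

01:05:02:02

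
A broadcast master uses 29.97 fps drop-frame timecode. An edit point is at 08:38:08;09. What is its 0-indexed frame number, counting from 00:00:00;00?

931715

Complete 10-minute blocks: 51, each 17982 frames → 917082.
Remaining 8 whole minutes in the current block: 1800 + 7 × 1798 = 14386 frames.
Within the current minute: 8 × 30 + 9 − 2 = 247 (labels ;00/;01 skipped at this minute). Total = 917082 + 14386 + 247 = 931715.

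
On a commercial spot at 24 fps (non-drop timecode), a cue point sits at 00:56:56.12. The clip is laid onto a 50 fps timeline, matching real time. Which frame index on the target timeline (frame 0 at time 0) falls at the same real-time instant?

Source frame index: (0×3600 + 56×60 + 56) × 24 + 12 = 81996.
Real time: 81996 / (24) = 6833/2 s.
Target frame: (6833/2) × (50) = 170825.

frame 170825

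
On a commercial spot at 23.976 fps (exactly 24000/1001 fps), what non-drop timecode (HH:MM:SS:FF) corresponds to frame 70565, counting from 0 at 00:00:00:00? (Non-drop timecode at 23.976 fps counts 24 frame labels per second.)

70565 ÷ 24 = 2940 full seconds, remainder 5 frames.
2940 s = 0 h 49 min 0 s.
Timecode: 00:49:00:05.

00:49:00:05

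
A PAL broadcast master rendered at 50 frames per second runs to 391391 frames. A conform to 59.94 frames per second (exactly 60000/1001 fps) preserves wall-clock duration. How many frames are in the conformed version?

469200 frames

Target frames = source frames × (target rate / source rate) = 391391 × (60000/1001)/(50) = 391391 × 1200/1001 = 469200.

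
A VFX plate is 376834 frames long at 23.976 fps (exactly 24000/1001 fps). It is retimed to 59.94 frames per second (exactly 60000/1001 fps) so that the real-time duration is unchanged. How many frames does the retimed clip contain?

942085 frames

Frames at target rate = 376834 × (60000/1001) / (24000/1001) = 942085.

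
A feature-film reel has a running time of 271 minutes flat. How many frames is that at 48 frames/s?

271 min = 16260 s.
Frames = 16260 × 48 = 780480.

780480 frames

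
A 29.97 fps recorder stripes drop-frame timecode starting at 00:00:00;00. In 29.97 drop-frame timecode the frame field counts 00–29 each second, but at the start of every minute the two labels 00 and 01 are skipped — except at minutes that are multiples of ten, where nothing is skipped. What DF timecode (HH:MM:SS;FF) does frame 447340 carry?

04:08:46;08

Ten DF minutes hold 17982 frames, so frame 447340 lies in block 24 (frames 431568–449549) with 15772 frames into that block.
The block's first minute is 1800 frames and the rest 1798 each; 15772 frames reaches minute 8, so 24 × 18 + 8 × 2 = 448 labels have been skipped so far.
Adding those back, label number 447340 + 448 = 447788 at 30 labels/s is 14926 s + 8 f = 4 h 8 min 46 s frame 8, i.e. 04:08:46;08.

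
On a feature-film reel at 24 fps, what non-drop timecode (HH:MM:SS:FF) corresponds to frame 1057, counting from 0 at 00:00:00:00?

1057 ÷ 24 = 44 full seconds, remainder 1 frame.
44 s = 0 h 0 min 44 s.
Timecode: 00:00:44:01.

00:00:44:01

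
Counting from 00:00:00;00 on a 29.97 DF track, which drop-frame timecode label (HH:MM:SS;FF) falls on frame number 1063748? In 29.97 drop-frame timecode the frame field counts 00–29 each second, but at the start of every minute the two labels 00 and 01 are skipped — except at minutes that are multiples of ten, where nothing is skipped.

09:51:33;22

Each 10-minute DF block holds 10 × 60 × 30 − 9 × 2 = 17982 frames. 1063748 ÷ 17982 → 59 full blocks, remainder 2810.
Within the partial block the first minute is 1800 frames and each further minute 1798, so 1 further minute boundary passed. Total skipped labels = 18 × 59 + 2 × 1 = 1064.
Non-drop label index = 1063748 + 1064 = 1064812; at 30 labels/s that is 09:51:33:22, i.e. DF 09:51:33;22.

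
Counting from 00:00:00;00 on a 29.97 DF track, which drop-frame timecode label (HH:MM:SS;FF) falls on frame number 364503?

Ten DF minutes hold 17982 frames, so frame 364503 lies in block 20 (frames 359640–377621) with 4863 frames into that block.
The block's first minute is 1800 frames and the rest 1798 each; 4863 frames reaches minute 2, so 20 × 18 + 2 × 2 = 364 labels have been skipped so far.
Adding those back, label number 364503 + 364 = 364867 at 30 labels/s is 12162 s + 7 f = 3 h 22 min 42 s frame 7, i.e. 03:22:42;07.

03:22:42;07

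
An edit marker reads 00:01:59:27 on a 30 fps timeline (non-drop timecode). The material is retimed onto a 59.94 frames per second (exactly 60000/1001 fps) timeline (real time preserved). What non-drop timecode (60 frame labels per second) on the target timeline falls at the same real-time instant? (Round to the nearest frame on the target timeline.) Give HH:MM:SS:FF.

00:01:59:47

Source frame index: (0×3600 + 1×60 + 59) × 30 + 27 = 3597.
Real time: 3597 / (30) = 1199/10 s.
Target frame: (1199/10) × (60000/1001) = 654000/91 ≈ 7186.813 → 7187.
At 60 labels/s: frame 7187 → 00:01:59:47.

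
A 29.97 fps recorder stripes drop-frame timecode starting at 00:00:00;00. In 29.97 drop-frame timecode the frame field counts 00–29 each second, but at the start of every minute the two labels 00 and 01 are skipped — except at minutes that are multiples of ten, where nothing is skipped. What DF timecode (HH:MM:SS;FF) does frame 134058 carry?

01:14:33;02

Ten DF minutes hold 17982 frames, so frame 134058 lies in block 7 (frames 125874–143855) with 8184 frames into that block.
The block's first minute is 1800 frames and the rest 1798 each; 8184 frames reaches minute 4, so 7 × 18 + 4 × 2 = 134 labels have been skipped so far.
Adding those back, label number 134058 + 134 = 134192 at 30 labels/s is 4473 s + 2 f = 1 h 14 min 33 s frame 2, i.e. 01:14:33;02.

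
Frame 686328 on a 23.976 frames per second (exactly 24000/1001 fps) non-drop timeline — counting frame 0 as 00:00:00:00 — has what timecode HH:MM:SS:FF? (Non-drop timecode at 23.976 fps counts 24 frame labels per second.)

686328 ÷ 24 = 28597 full seconds, remainder 0 frames.
28597 s = 7 h 56 min 37 s.
Timecode: 07:56:37:00.

07:56:37:00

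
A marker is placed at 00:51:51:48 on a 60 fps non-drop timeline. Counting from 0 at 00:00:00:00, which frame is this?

Total seconds to the label: (0 × 3600 + 51 × 60 + 51) = 3111.
Frame index = 3111 × 60 + 48 = 186708.

frame 186708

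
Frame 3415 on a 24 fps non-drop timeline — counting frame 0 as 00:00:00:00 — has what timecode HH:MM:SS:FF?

00:02:22:07

3415 ÷ 24 = 142 full seconds, remainder 7 frames.
142 s = 0 h 2 min 22 s.
Timecode: 00:02:22:07.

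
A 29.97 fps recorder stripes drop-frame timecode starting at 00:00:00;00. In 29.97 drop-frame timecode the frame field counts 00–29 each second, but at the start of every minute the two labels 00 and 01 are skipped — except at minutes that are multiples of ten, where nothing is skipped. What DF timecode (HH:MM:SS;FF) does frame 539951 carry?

05:00:16;11

Ten DF minutes hold 17982 frames, so frame 539951 lies in block 30 (frames 539460–557441) with 491 frames into that block.
The block's first minute is 1800 frames and the rest 1798 each; 491 frames reaches minute 0, so 30 × 18 + 0 × 2 = 540 labels have been skipped so far.
Adding those back, label number 539951 + 540 = 540491 at 30 labels/s is 18016 s + 11 f = 5 h 0 min 16 s frame 11, i.e. 05:00:16;11.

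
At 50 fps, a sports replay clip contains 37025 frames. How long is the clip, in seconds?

740.5 seconds

Running time = 37025 / (50) = 740.5 s.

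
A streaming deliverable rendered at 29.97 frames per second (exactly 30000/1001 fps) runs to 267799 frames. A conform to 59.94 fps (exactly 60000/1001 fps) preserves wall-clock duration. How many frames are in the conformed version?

Frames at target rate = 267799 × (60000/1001) / (30000/1001) = 535598.

535598 frames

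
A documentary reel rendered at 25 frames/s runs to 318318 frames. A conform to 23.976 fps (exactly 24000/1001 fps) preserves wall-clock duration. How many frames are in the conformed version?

Target frames = source frames × (target rate / source rate) = 318318 × (24000/1001)/(25) = 318318 × 960/1001 = 305280.

305280 frames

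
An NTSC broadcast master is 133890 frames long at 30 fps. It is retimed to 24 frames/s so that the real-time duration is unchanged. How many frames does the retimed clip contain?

107112 frames

Target frames = source frames × (target rate / source rate) = 133890 × (24)/(30) = 133890 × 4/5 = 107112.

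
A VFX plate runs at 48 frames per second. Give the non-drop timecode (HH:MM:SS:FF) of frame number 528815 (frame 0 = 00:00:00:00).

528815 ÷ 48 = 11016 full seconds, remainder 47 frames.
11016 s = 3 h 3 min 36 s.
Timecode: 03:03:36:47.

03:03:36:47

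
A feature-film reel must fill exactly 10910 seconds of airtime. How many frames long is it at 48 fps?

523680 frames

Frames = 10910 × 48 = 523680.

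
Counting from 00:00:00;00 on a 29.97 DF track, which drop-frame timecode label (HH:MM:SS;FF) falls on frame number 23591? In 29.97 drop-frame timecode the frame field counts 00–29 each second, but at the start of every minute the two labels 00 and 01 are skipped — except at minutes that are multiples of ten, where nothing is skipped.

Each 10-minute DF block holds 10 × 60 × 30 − 9 × 2 = 17982 frames. 23591 ÷ 17982 → 1 full block, remainder 5609.
Within the partial block the first minute is 1800 frames and each further minute 1798, so 3 further minute boundaries passed. Total skipped labels = 18 × 1 + 2 × 3 = 24.
Non-drop label index = 23591 + 24 = 23615; at 30 labels/s that is 00:13:07:05, i.e. DF 00:13:07;05.

00:13:07;05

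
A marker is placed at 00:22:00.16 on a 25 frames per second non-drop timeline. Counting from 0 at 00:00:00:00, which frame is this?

Total seconds to the label: (0 × 3600 + 22 × 60 + 0) = 1320.
Frame index = 1320 × 25 + 16 = 33016.

33016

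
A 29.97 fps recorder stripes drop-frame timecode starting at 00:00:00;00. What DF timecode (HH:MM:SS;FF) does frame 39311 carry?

Each 10-minute DF block holds 10 × 60 × 30 − 9 × 2 = 17982 frames. 39311 ÷ 17982 → 2 full blocks, remainder 3347.
Within the partial block the first minute is 1800 frames and each further minute 1798, so 1 further minute boundary passed. Total skipped labels = 18 × 2 + 2 × 1 = 38.
Non-drop label index = 39311 + 38 = 39349; at 30 labels/s that is 00:21:51:19, i.e. DF 00:21:51;19.

00:21:51;19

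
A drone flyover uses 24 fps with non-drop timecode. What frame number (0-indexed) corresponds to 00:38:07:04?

frame 54892

Total seconds to the label: (0 × 3600 + 38 × 60 + 7) = 2287.
Frame index = 2287 × 24 + 4 = 54892.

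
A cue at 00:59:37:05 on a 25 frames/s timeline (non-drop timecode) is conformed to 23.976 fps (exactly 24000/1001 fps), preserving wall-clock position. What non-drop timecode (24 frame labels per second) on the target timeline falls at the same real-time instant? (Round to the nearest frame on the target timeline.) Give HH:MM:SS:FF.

Source frame index: (0×3600 + 59×60 + 37) × 25 + 5 = 89430.
Real time: 89430 / (25) = 17886/5 s.
Target frame: (17886/5) × (24000/1001) = 7804800/91 ≈ 85767.033 → 85767.
At 24 labels/s: frame 85767 → 00:59:33:15.

00:59:33:15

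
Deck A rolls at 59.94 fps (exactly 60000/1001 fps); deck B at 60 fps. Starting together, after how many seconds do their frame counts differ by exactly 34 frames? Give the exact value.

The gap grows by |60 − 60000/1001| = 60/1001 frames per second.
Time for a 34-frame gap: 34 ÷ (60/1001) = 17017/30 s.

17017/30 seconds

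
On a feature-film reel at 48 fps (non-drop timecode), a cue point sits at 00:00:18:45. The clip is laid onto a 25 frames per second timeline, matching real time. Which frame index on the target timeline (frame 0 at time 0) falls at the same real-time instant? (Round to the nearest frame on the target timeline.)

frame 473

Source frame index: (0×3600 + 0×60 + 18) × 48 + 45 = 909.
Real time: 909 / (48) = 303/16 s.
Target frame: (303/16) × (25) = 7575/16 ≈ 473.438 → 473.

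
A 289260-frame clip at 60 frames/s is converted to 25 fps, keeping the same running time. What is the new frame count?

Target frames = source frames × (target rate / source rate) = 289260 × (25)/(60) = 289260 × 5/12 = 120525.

120525 frames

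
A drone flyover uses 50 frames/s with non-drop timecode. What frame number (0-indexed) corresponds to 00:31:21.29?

Total seconds to the label: (0 × 3600 + 31 × 60 + 21) = 1881.
Frame index = 1881 × 50 + 29 = 94079.

94079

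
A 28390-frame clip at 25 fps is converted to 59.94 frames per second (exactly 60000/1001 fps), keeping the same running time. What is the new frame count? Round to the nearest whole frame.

Frames at target rate = 28390 × (60000/1001) / (25) = 68136000/1001 ≈ 68067.932.
Nearest whole frame: 68068.

68068 frames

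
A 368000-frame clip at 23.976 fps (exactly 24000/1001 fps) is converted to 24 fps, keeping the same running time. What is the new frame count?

Target frames = source frames × (target rate / source rate) = 368000 × (24)/(24000/1001) = 368000 × 1001/1000 = 368368.

368368 frames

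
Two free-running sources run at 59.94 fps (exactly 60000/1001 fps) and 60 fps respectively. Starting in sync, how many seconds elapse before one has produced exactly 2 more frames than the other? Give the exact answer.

The gap grows by |60 − 60000/1001| = 60/1001 frames per second.
Time for a 2-frame gap: 2 ÷ (60/1001) = 1001/30 s.

1001/30 seconds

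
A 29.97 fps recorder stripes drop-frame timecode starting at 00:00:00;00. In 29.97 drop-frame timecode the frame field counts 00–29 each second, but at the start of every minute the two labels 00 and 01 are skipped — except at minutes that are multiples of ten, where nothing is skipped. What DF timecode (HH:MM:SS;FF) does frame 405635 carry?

03:45:34;21

Each 10-minute DF block holds 10 × 60 × 30 − 9 × 2 = 17982 frames. 405635 ÷ 17982 → 22 full blocks, remainder 10031.
Within the partial block the first minute is 1800 frames and each further minute 1798, so 5 further minute boundaries passed. Total skipped labels = 18 × 22 + 2 × 5 = 406.
Non-drop label index = 405635 + 406 = 406041; at 30 labels/s that is 03:45:34:21, i.e. DF 03:45:34;21.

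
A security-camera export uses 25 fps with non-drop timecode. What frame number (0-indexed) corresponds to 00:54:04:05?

Total seconds to the label: (0 × 3600 + 54 × 60 + 4) = 3244.
Frame index = 3244 × 25 + 5 = 81105.

frame 81105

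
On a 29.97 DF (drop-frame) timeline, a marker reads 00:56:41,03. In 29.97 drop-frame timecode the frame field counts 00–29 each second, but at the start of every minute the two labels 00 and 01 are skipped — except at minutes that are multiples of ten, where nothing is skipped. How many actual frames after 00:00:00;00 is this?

101931

As if non-drop at 30 labels/s: (0 × 3600 + 56 × 60 + 41) × 30 + 3 = 102033.
Minute boundaries passed: 56; those not divisible by 10: 56 − 5 = 51; dropped labels = 2 × 51 = 102.
Actual frame index = 102033 − 102 = 101931.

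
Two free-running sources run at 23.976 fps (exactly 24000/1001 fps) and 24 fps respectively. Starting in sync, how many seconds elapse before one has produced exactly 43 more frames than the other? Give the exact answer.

The gap grows by |24 − 24000/1001| = 24/1001 frames per second.
Time for a 43-frame gap: 43 ÷ (24/1001) = 43043/24 s.

43043/24 seconds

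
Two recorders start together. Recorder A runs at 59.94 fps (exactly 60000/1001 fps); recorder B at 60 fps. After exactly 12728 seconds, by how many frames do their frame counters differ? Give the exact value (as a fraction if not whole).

A emits 60000/1001 × 12728 = 763680000/1001 frames; B emits 60 × 12728 = 763680.
Difference = 763680/1001 frames (≈ 762.9171); B is ahead of A.

763680/1001 frames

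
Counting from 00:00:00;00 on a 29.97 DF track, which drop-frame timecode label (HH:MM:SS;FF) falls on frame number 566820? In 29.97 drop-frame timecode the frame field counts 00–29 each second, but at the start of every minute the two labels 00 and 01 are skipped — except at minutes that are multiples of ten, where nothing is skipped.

Each 10-minute DF block holds 10 × 60 × 30 − 9 × 2 = 17982 frames. 566820 ÷ 17982 → 31 full blocks, remainder 9378.
Within the partial block the first minute is 1800 frames and each further minute 1798, so 5 further minute boundaries passed. Total skipped labels = 18 × 31 + 2 × 5 = 568.
Non-drop label index = 566820 + 568 = 567388; at 30 labels/s that is 05:15:12:28, i.e. DF 05:15:12;28.

05:15:12;28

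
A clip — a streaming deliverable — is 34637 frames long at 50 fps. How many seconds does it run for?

692.74 seconds

Running time = 34637 / (50) = 692.74 s.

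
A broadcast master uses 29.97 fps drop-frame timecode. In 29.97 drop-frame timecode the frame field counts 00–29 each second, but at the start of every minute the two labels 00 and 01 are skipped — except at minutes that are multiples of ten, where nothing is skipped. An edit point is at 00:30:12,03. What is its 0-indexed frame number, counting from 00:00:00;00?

54309

As if non-drop at 30 labels/s: (0 × 3600 + 30 × 60 + 12) × 30 + 3 = 54363.
Minute boundaries passed: 30; those not divisible by 10: 30 − 3 = 27; dropped labels = 2 × 27 = 54.
Actual frame index = 54363 − 54 = 54309.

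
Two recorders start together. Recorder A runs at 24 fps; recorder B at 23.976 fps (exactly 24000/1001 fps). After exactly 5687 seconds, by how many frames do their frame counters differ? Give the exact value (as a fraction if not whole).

12408/91 frames

A emits 24 × 5687 = 136488 frames; B emits 24000/1001 × 5687 = 12408000/91.
Difference = 12408/91 frames (≈ 136.3516); B is behind A.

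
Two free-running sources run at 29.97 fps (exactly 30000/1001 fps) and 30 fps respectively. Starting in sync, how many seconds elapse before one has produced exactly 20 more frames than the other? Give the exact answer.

2002/3 seconds

The gap grows by |30 − 30000/1001| = 30/1001 frames per second.
Time for a 20-frame gap: 20 ÷ (30/1001) = 2002/3 s.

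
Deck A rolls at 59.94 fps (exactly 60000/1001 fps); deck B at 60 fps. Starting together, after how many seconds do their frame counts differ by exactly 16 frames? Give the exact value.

The gap grows by |60 − 60000/1001| = 60/1001 frames per second.
Time for a 16-frame gap: 16 ÷ (60/1001) = 4004/15 s.

4004/15 seconds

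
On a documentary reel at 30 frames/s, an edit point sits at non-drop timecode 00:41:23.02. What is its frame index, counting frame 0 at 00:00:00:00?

frame 74492

Total seconds to the label: (0 × 3600 + 41 × 60 + 23) = 2483.
Frame index = 2483 × 30 + 2 = 74492.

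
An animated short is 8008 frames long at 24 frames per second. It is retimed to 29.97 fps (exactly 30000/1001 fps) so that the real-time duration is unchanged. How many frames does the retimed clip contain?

10000 frames

Target frames = source frames × (target rate / source rate) = 8008 × (30000/1001)/(24) = 8008 × 1250/1001 = 10000.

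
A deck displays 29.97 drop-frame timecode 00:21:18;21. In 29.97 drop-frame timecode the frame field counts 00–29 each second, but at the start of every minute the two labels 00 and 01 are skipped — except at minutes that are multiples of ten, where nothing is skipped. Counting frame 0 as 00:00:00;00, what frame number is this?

As if non-drop at 30 labels/s: (0 × 3600 + 21 × 60 + 18) × 30 + 21 = 38361.
Minute boundaries passed: 21; those not divisible by 10: 21 − 2 = 19; dropped labels = 2 × 19 = 38.
Actual frame index = 38361 − 38 = 38323.

38323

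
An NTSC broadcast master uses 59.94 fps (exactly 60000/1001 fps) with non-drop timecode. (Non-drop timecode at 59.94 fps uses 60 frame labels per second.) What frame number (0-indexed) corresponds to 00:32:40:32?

frame 117632

Total seconds to the label: (0 × 3600 + 32 × 60 + 40) = 1960.
Frame index = 1960 × 60 + 32 = 117632.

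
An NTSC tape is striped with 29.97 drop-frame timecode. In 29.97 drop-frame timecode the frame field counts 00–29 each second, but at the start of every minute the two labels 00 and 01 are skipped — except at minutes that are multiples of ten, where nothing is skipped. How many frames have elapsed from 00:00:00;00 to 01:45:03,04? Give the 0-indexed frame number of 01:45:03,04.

188904

Complete 10-minute blocks: 10, each 17982 frames → 179820.
Remaining 5 whole minutes in the current block: 1800 + 4 × 1798 = 8992 frames.
Within the current minute: 3 × 30 + 4 − 2 = 92 (labels ;00/;01 skipped at this minute). Total = 179820 + 8992 + 92 = 188904.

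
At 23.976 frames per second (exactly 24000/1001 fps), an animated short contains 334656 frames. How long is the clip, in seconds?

Running time = 334656 / (24000/1001) = 13957.944 s.

13957.944 seconds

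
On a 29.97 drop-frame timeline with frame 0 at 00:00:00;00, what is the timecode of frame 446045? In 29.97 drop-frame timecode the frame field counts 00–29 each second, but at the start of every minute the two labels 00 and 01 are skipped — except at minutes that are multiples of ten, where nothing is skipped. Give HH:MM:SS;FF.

Ten DF minutes hold 17982 frames, so frame 446045 lies in block 24 (frames 431568–449549) with 14477 frames into that block.
The block's first minute is 1800 frames and the rest 1798 each; 14477 frames reaches minute 8, so 24 × 18 + 8 × 2 = 448 labels have been skipped so far.
Adding those back, label number 446045 + 448 = 446493 at 30 labels/s is 14883 s + 3 f = 4 h 8 min 3 s frame 3, i.e. 04:08:03;03.

04:08:03;03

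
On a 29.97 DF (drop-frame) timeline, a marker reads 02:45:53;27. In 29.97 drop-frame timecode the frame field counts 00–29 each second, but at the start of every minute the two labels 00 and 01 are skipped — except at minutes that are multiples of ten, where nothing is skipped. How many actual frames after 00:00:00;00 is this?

As if non-drop at 30 labels/s: (2 × 3600 + 45 × 60 + 53) × 30 + 27 = 298617.
Minute boundaries passed: 165; those not divisible by 10: 165 − 16 = 149; dropped labels = 2 × 149 = 298.
Actual frame index = 298617 − 298 = 298319.

298319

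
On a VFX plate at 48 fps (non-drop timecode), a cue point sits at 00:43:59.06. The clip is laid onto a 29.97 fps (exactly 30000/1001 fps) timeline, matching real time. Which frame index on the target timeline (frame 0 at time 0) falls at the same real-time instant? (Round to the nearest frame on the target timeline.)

frame 79095

Source frame index: (0×3600 + 43×60 + 59) × 48 + 6 = 126678.
Real time: 126678 / (48) = 21113/8 s.
Target frame: (21113/8) × (30000/1001) = 79173750/1001 ≈ 79094.655 → 79095.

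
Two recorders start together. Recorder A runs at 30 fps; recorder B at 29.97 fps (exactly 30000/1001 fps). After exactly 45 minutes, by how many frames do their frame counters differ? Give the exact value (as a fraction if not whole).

45 min = 2700 s.
A emits 30 × 2700 = 81000 frames; B emits 30000/1001 × 2700 = 81000000/1001.
Difference = 81000/1001 frames (≈ 80.9191); B is behind A.

81000/1001 frames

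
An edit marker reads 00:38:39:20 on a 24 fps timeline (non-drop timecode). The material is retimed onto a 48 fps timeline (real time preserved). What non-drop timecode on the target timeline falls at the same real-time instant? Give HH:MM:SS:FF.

00:38:39:40

Source frame index: (0×3600 + 38×60 + 39) × 24 + 20 = 55676.
Real time: 55676 / (24) = 13919/6 s.
Target frame: (13919/6) × (48) = 111352.
At 48 labels/s: frame 111352 → 00:38:39:40.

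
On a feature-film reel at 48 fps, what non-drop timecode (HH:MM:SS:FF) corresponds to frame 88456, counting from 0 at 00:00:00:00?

00:30:42:40

88456 ÷ 48 = 1842 full seconds, remainder 40 frames.
1842 s = 0 h 30 min 42 s.
Timecode: 00:30:42:40.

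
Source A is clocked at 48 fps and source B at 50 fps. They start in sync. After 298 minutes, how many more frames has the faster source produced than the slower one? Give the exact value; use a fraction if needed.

298 min = 17880 s.
A emits 48 × 17880 = 858240 frames; B emits 50 × 17880 = 894000.
Difference = 35760 frames; B is ahead of A.

35760 frames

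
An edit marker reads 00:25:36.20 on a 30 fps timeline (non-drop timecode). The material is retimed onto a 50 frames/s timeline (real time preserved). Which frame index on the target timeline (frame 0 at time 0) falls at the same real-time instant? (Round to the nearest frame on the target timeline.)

frame 76833

Source frame index: (0×3600 + 25×60 + 36) × 30 + 20 = 46100.
Real time: 46100 / (30) = 4610/3 s.
Target frame: (4610/3) × (50) = 230500/3 ≈ 76833.333 → 76833.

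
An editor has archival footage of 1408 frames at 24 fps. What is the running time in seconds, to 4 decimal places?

58.6667 seconds

Running time = 1408 × 1/24 = 176/3 s ≈ 58.6667 s.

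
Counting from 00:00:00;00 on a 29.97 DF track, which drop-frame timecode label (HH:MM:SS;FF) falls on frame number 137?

00:00:04;17

Ten DF minutes hold 17982 frames, so frame 137 lies in block 0 (frames 0–17981) with 137 frames into that block.
The block's first minute is 1800 frames and the rest 1798 each; 137 frames reaches minute 0, so 0 × 18 + 0 × 2 = 0 labels have been skipped so far.
Adding those back, label number 137 + 0 = 137 at 30 labels/s is 4 s + 17 f = 0 h 0 min 4 s frame 17, i.e. 00:00:04;17.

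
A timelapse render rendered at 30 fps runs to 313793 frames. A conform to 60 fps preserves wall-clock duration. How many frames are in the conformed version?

Target frames = source frames × (target rate / source rate) = 313793 × (60)/(30) = 313793 × 2 = 627586.

627586 frames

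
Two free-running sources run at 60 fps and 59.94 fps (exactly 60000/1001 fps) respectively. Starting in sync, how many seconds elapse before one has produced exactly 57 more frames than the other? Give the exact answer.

The gap grows by |60000/1001 − 60| = 60/1001 frames per second.
Time for a 57-frame gap: 57 ÷ (60/1001) = 950.95 s.

950.95 seconds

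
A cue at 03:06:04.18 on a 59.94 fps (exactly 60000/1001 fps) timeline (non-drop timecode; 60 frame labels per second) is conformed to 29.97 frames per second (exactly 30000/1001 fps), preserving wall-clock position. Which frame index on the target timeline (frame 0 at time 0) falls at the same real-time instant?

frame 334929

Source frame index: (3×3600 + 6×60 + 4) × 60 + 18 = 669858.
Real time: 669858 / (60000/1001) = 111754643/10000 s.
Target frame: (111754643/10000) × (30000/1001) = 334929.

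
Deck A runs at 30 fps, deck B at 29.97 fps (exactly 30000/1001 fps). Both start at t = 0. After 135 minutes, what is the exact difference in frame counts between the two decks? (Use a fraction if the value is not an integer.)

135 min = 8100 s.
A emits 30 × 8100 = 243000 frames; B emits 30000/1001 × 8100 = 243000000/1001.
Difference = 243000/1001 frames (≈ 242.7572); B is behind A.

243000/1001 frames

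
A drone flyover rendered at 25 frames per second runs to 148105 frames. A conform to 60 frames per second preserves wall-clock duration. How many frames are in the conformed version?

355452 frames

Target frames = source frames × (target rate / source rate) = 148105 × (60)/(25) = 148105 × 12/5 = 355452.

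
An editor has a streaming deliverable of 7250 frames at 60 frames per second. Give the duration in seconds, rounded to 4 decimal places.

120.8333 seconds

Running time = 7250 × 1/60 = 725/6 s ≈ 120.8333 s.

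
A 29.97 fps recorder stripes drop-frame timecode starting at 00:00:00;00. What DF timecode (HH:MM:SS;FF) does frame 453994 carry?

04:12:28;08

Each 10-minute DF block holds 10 × 60 × 30 − 9 × 2 = 17982 frames. 453994 ÷ 17982 → 25 full blocks, remainder 4444.
Within the partial block the first minute is 1800 frames and each further minute 1798, so 2 further minute boundaries passed. Total skipped labels = 18 × 25 + 2 × 2 = 454.
Non-drop label index = 453994 + 454 = 454448; at 30 labels/s that is 04:12:28:08, i.e. DF 04:12:28;08.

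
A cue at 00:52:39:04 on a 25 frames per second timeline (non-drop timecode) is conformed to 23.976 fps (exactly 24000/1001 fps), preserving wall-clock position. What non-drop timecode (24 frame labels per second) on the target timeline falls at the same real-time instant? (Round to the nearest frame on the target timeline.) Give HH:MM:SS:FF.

00:52:36:00

Source frame index: (0×3600 + 52×60 + 39) × 25 + 4 = 78979.
Real time: 78979 / (25) = 78979/25 s.
Target frame: (78979/25) × (24000/1001) = 75819840/1001 ≈ 75744.096 → 75744.
At 24 labels/s: frame 75744 → 00:52:36:00.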